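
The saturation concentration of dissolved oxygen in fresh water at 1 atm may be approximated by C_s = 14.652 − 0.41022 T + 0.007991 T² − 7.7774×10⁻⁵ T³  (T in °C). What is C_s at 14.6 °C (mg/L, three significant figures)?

C_s ≈ 10.1 mg/L

C_s = 14.652 − 0.41022×14.6 + 0.007991×14.6² − 7.7774×10⁻⁵×14.6³ = 10.12 mg/L.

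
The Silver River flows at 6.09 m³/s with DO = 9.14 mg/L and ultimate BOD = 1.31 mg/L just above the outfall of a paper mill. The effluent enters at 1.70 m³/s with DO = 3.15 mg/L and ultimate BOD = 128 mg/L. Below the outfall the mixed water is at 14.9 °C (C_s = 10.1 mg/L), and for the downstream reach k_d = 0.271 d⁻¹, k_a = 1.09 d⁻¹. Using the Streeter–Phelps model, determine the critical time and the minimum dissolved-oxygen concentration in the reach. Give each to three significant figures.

Mixed DO = (6.09×9.14 + 1.70×3.15)/(6.09+1.70) = 61.02/7.790 = 7.833 mg/L.
Mixed L₀ = (6.09×1.31 + 1.70×128)/(7.790) = 225.6/7.790 = 28.96 mg/L.
Initial deficit D₀ = C_s − DO₀ = 10.1 − 7.833 = 2.267 mg/L.
t_c = (1/0.8190) ln[(1.09/0.271)(1 − 2.267×0.8190/(0.271×28.96))] = 1.221 × ln(3.070) = 1.370 d.
D_c = (0.271/1.09) × 28.96 × e^(−0.271×1.370) = 0.2486 × 28.96 × 0.6899 = 4.967 mg/L.
Minimum DO = 10.1 − 4.967 = 5.133 mg/L.

t_c ≈ 1.37 d; minimum DO ≈ 5.13 mg/L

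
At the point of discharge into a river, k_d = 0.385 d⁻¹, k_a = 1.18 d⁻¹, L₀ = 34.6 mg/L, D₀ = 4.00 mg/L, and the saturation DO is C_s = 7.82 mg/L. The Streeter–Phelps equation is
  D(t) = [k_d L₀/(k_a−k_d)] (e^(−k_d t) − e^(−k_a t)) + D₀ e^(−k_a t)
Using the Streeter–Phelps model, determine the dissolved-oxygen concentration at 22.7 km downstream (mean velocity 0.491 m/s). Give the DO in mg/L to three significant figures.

DO ≈ 0.968 mg/L

Travel time t = x/v = 22.7 km / (0.491 m/s) = 22700 m / 0.491 m/s = 46230 s = 0.5351 d.
k_d L₀/(k_a−k_d) = 0.385×34.6/(1.18−0.385) = 13.32/0.7950 = 16.76 mg/L.
e^(−k_d t) = e^(−0.385×0.5351) = 0.8138; e^(−k_a t) = e^(−1.18×0.5351) = 0.5318.
D = 16.76 × (0.8138 − 0.5318) + 4.00 × 0.5318 = 4.725 + 2.127 = 6.852 mg/L.
DO = C_s − D = 7.82 − 6.852 = 0.9677 mg/L.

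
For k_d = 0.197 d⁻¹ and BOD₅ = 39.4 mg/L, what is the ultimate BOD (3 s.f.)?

L₀ ≈ 62.9 mg/L

BOD₅ = L₀(1 − e^(−5k_d)) ⇒ L₀ = BOD₅ / (1 − e^(−5×0.197))
= 39.4 / (1 − 0.3734) = 39.4 / 0.6266 = 62.88 mg/L.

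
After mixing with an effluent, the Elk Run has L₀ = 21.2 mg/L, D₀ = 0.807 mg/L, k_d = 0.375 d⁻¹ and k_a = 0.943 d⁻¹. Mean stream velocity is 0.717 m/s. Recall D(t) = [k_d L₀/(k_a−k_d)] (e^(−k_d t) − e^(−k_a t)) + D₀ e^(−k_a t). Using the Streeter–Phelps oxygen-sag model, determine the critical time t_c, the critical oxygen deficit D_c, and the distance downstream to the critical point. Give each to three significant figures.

t_c ≈ 1.52 d; D_c ≈ 4.77 mg/L; x_c ≈ 94.1 km

With k_a/k_d = 2.515 and 1 − D₀(k_a−k_d)/(k_d L₀) = 0.9423,
t_c = ln(2.515 × 0.9423) / (0.943 − 0.375) = ln(2.370) / 0.5680 = 0.8628/0.5680 = 1.519 d.
L(t_c) = L₀ e^(−k_d t_c) = 21.2 × 0.5658 = 11.99 mg/L, and at the critical point k_a D_c = k_d L, so D_c = (0.375/0.943) × 11.99 = 4.770 mg/L.
x_c = v t_c = 0.717 m/s × 1.519 d × 86400 s/d = 94100 m ≈ 94.1 km.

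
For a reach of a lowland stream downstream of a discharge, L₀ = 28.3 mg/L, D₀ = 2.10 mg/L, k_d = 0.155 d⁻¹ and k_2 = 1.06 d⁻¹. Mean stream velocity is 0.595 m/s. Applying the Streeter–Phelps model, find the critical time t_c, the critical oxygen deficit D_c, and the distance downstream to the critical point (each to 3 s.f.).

At the critical point dD/dt = 0, so k_d L₀ e^(−k_d t) = k_2 D. Substituting D(t) from the Streeter–Phelps equation and solving for t gives
t_c = ln[(k_2/k_d)(1 − D₀(k_2−k_d)/(k_d L₀))] / (k_2−k_d).
Here k_2−k_d = 0.9050 d⁻¹ and 1 − D₀(k_2−k_d)/(k_d L₀) = 1 − 2.10×0.9050/(0.155×28.3) = 0.5667, so
t_c = ln(6.839 × 0.5667) / 0.9050 = 1.355 / 0.9050 = 1.497 d.
L(t_c) = L₀ e^(−k_d t_c) = 28.3 × 0.7929 = 22.44 mg/L, and at the critical point k_2 D_c = k_d L, so D_c = (0.155/1.06) × 22.44 = 3.281 mg/L.
x_c = v t_c = 0.595 m/s × 1.497 d × 86400 s/d = 76960 m ≈ 77.0 km.

t_c ≈ 1.50 d; D_c ≈ 3.28 mg/L; x_c ≈ 77.0 km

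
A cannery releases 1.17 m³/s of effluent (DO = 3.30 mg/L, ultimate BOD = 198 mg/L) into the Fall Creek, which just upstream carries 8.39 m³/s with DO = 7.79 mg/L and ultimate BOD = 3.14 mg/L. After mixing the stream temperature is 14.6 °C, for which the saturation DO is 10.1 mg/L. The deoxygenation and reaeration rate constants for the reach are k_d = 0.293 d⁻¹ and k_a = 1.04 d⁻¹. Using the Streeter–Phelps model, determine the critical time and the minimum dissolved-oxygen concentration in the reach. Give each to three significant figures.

t_c ≈ 1.27 d; minimum DO ≈ 4.87 mg/L

Mixed DO = (8.39×7.79 + 1.17×3.30)/(8.39+1.17) = 69.22/9.560 = 7.240 mg/L.
Mixed L₀ = (8.39×3.14 + 1.17×198)/(9.560) = 258.0/9.560 = 26.99 mg/L.
Initial deficit D₀ = C_s − DO₀ = 10.1 − 7.240 = 2.860 mg/L.
t_c = (1/0.7470) ln[(1.04/0.293)(1 − 2.860×0.7470/(0.293×26.99))] = 1.339 × ln(2.591) = 1.274 d.
D_c = (0.293/1.04) × 26.99 × e^(−0.293×1.274) = 0.2817 × 26.99 × 0.6884 = 5.234 mg/L.
Minimum DO = 10.1 − 5.234 = 4.866 mg/L.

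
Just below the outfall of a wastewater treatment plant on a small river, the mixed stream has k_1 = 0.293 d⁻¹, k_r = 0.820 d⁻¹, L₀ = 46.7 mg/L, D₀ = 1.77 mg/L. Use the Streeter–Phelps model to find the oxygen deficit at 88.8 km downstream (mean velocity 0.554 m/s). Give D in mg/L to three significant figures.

Travel time t = x/v = 88.8 km / (0.554 m/s) = 88800 m / 0.554 m/s = 160300 s = 1.855 d.
k_1 L₀/(k_r−k_1) = 0.293×46.7/(0.820−0.293) = 13.68/0.5270 = 25.96 mg/L.
e^(−k_1 t) = e^(−0.293×1.855) = 0.5807; e^(−k_r t) = e^(−0.820×1.855) = 0.2184.
D = 25.96 × (0.5807 − 0.2184) + 1.77 × 0.2184 = 9.405 + 0.3866 = 9.792 mg/L.

D ≈ 9.79 mg/L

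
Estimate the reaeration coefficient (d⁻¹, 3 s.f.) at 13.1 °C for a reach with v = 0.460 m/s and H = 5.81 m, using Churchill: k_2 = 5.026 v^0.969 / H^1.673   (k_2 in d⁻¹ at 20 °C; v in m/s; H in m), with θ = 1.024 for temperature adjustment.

k_2 ≈ 0.106 d⁻¹

k_2(20) = 5.026 × 0.460^0.969 / 5.81^1.673 = 5.026 × 0.4712 / 18.99 = 0.1247 d⁻¹.
k_2(13.1) = 0.1247 × 1.024^(13.1−20) = 0.1247 × 0.8490 = 0.1059 d⁻¹.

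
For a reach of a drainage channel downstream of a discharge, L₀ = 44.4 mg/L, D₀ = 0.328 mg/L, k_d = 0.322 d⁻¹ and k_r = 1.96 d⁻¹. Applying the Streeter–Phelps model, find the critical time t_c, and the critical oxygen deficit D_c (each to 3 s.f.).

t_c ≈ 1.08 d; D_c ≈ 5.15 mg/L

With k_r/k_d = 6.087 and 1 − D₀(k_r−k_d)/(k_d L₀) = 0.9624,
t_c = ln(6.087 × 0.9624) / (1.96 − 0.322) = ln(5.858) / 1.638 = 1.768/1.638 = 1.079 d.
D_c = (k_d/k_r) L₀ e^(−k_d t_c) = (0.322/1.96) × 44.4 × e^(−0.322×1.079) = 0.1643 × 44.4 × 0.7064 = 5.153 mg/L.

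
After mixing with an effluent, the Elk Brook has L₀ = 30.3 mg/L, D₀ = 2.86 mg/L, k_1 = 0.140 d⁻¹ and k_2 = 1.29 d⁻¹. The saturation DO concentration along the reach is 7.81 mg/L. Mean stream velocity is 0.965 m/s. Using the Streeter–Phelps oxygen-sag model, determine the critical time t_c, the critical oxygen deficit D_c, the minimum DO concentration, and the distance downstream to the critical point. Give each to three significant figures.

t_c ≈ 0.633 d; D_c ≈ 3.01 mg/L; min DO ≈ 4.80 mg/L; x_c ≈ 52.8 km

t_c = [1/(k_2−k_1)] ln[(k_2/k_1)(1 − D₀(k_2−k_1)/(k_1 L₀))]
= [1/(1.29−0.140)] ln[(1.29/0.140)(1 − 2.86×1.150/(0.140×30.3))]
= (1/1.150) ln[9.214 × 0.2247] = 0.8696 × ln(2.070) = 0.8696 × 0.7276 = 0.6327 d.
D_c = (k_1/k_2) L₀ e^(−k_1 t_c) = (0.140/1.29) × 30.3 × e^(−0.140×0.6327) = 0.1085 × 30.3 × 0.9152 = 3.010 mg/L.
Minimum DO = C_s − D_c = 7.81 − 3.010 = 4.800 mg/L.
x_c = v t_c = 0.965 m/s × 0.6327 d × 86400 s/d = 52750 m ≈ 52.8 km.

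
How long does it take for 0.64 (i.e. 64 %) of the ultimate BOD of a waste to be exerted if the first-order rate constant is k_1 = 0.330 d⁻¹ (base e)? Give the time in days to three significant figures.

t ≈ 3.10 d

y/L₀ = 1 − e^(−k_1 t) = 0.64 ⇒ e^(−k_1 t) = 0.360
t = −ln(0.360) / 0.330 = 1.022 / 0.330 = 3.096 d.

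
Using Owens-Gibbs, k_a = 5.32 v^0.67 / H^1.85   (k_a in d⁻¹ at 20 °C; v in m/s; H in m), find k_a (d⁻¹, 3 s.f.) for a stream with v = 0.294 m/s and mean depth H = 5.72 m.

k_a ≈ 0.0930 d⁻¹

k_a = 5.32 × 0.294^0.67 / 5.72^1.85 = 5.32 × 0.4403 / 25.19 = 0.09301 d⁻¹.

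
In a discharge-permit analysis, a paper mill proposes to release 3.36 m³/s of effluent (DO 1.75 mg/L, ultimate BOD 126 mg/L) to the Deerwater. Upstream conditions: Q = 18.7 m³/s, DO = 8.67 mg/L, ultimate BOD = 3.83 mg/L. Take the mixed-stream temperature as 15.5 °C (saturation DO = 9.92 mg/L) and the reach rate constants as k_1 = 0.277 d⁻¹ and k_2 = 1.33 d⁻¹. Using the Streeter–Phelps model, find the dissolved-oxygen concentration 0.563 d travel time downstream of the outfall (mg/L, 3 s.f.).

Mixed DO = (18.7×8.67 + 3.36×1.75)/(18.7+3.36) = 168.0/22.06 = 7.616 mg/L.
Mixed L₀ = (18.7×3.83 + 3.36×126)/(22.06) = 495.0/22.06 = 22.44 mg/L.
Initial deficit D₀ = C_s − DO₀ = 9.92 − 7.616 = 2.304 mg/L.
D(0.563) = [0.277×22.44/(1.33−0.277)](e^(−0.277×0.563) − e^(−1.33×0.563)) + 2.304 e^(−1.33×0.563)
= 5.902 × (0.8556 − 0.4729) + 2.304 × 0.4729 = 3.348 mg/L.
DO = 9.92 − 3.348 = 6.572 mg/L.

DO ≈ 6.57 mg/L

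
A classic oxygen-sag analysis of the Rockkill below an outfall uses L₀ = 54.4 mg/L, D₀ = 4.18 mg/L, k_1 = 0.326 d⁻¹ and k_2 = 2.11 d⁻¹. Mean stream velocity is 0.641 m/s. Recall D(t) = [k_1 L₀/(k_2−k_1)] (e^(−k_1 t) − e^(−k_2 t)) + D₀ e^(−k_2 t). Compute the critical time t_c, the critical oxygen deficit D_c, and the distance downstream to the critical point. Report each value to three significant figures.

t_c ≈ 0.741 d; D_c ≈ 6.60 mg/L; x_c ≈ 41.0 km

At the critical point dD/dt = 0, so k_1 L₀ e^(−k_1 t) = k_2 D. Substituting D(t) from the Streeter–Phelps equation and solving for t gives
t_c = ln[(k_2/k_1)(1 − D₀(k_2−k_1)/(k_1 L₀))] / (k_2−k_1).
Here k_2−k_1 = 1.784 d⁻¹ and 1 − D₀(k_2−k_1)/(k_1 L₀) = 1 − 4.18×1.784/(0.326×54.4) = 0.5795, so
t_c = ln(6.472 × 0.5795) / 1.784 = 1.322 / 1.784 = 0.7410 d.
D_c = (k_1/k_2) L₀ e^(−k_1 t_c) = (0.326/2.11) × 54.4 × e^(−0.326×0.7410) = 0.1545 × 54.4 × 0.7854 = 6.601 mg/L.
x_c = v t_c = 0.641 m/s × 0.7410 d × 86400 s/d = 41040 m ≈ 41.0 km.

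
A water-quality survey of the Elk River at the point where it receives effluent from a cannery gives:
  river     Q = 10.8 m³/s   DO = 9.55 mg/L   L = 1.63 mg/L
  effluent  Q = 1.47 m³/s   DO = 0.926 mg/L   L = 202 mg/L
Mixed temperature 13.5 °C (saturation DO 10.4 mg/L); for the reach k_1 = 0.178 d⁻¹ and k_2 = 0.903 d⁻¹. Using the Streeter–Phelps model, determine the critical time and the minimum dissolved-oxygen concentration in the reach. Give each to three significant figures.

Mixed DO = (10.8×9.55 + 1.47×0.926)/(10.8+1.47) = 104.5/12.27 = 8.517 mg/L.
Mixed L₀ = (10.8×1.63 + 1.47×202)/(12.27) = 314.5/12.27 = 25.64 mg/L.
Initial deficit D₀ = C_s − DO₀ = 10.4 − 8.517 = 1.883 mg/L.
t_c = (1/0.7250) ln[(0.903/0.178)(1 − 1.883×0.7250/(0.178×25.64))] = 1.379 × ln(3.555) = 1.750 d.
D_c = (0.178/0.903) × 25.64 × e^(−0.178×1.750) = 0.1971 × 25.64 × 0.7324 = 3.701 mg/L.
Minimum DO = 10.4 − 3.701 = 6.699 mg/L.

t_c ≈ 1.75 d; minimum DO ≈ 6.70 mg/L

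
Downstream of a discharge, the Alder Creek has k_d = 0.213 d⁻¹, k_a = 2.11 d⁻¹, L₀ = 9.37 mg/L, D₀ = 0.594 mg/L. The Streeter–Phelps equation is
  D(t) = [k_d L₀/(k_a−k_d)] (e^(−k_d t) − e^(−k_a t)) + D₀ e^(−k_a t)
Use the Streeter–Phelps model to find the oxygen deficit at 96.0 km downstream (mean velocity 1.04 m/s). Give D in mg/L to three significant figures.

Travel time t = x/v = 96.0 km / (1.04 m/s) = 96000 m / 1.04 m/s = 92310 s = 1.068 d.
k_d L₀/(k_a−k_d) = 0.213×9.37/(2.11−0.213) = 1.996/1.897 = 1.052 mg/L.
e^(−k_d t) = e^(−0.213×1.068) = 0.7965; e^(−k_a t) = e^(−2.11×1.068) = 0.1049.
D = 1.052 × (0.7965 − 0.1049) + 0.594 × 0.1049 = 0.7275 + 0.06234 = 0.7899 mg/L.

D ≈ 0.790 mg/L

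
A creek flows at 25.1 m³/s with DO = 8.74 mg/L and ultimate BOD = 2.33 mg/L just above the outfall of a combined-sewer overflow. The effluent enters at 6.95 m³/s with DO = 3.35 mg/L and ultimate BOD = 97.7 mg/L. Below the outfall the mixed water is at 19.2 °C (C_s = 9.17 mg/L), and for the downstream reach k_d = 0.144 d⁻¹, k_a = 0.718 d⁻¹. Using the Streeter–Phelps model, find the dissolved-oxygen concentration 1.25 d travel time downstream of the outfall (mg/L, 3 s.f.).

DO ≈ 6.05 mg/L

Mixed DO = (25.1×8.74 + 6.95×3.35)/(25.1+6.95) = 242.7/32.05 = 7.571 mg/L.
Mixed L₀ = (25.1×2.33 + 6.95×97.7)/(32.05) = 737.5/32.05 = 23.01 mg/L.
Initial deficit D₀ = C_s − DO₀ = 9.17 − 7.571 = 1.599 mg/L.
D(1.25) = [0.144×23.01/(0.718−0.144)](e^(−0.144×1.25) − e^(−0.718×1.25)) + 1.599 e^(−0.718×1.25)
= 5.773 × (0.8353 − 0.4076) + 1.599 × 0.4076 = 3.121 mg/L.
DO = 9.17 − 3.121 = 6.049 mg/L.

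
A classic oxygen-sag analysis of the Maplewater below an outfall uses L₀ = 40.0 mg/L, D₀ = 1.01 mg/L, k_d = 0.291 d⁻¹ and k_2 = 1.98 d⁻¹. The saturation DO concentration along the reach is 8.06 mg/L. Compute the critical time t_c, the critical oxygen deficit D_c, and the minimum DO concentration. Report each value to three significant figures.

With k_2/k_d = 6.804 and 1 − D₀(k_2−k_d)/(k_d L₀) = 0.8534,
t_c = ln(6.804 × 0.8534) / (1.98 − 0.291) = ln(5.807) / 1.689 = 1.759/1.689 = 1.041 d.
D_c = (k_d/k_2) L₀ e^(−k_d t_c) = (0.291/1.98) × 40.0 × e^(−0.291×1.041) = 0.1470 × 40.0 × 0.7385 = 4.342 mg/L.
Minimum DO = C_s − D_c = 8.06 − 4.342 = 3.718 mg/L.

t_c ≈ 1.04 d; D_c ≈ 4.34 mg/L; min DO ≈ 3.72 mg/L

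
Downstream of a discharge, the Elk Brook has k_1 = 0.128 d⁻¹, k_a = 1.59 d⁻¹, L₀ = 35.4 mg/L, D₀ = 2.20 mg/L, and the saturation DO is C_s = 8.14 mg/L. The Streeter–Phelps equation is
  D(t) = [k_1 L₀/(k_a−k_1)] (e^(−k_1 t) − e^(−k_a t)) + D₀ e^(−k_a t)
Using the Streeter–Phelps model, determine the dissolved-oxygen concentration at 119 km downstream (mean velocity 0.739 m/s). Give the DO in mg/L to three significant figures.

DO ≈ 5.74 mg/L

Travel time t = x/v = 119 km / (0.739 m/s) = 119000 m / 0.739 m/s = 161000 s = 1.864 d.
k_1 L₀/(k_a−k_1) = 0.128×35.4/(1.59−0.128) = 4.531/1.462 = 3.099 mg/L.
e^(−k_1 t) = e^(−0.128×1.864) = 0.7878; e^(−k_a t) = e^(−1.59×1.864) = 0.05164.
D = 3.099 × (0.7878 − 0.05164) + 2.20 × 0.05164 = 2.281 + 0.1136 = 2.395 mg/L.
DO = C_s − D = 8.14 − 2.395 = 5.745 mg/L.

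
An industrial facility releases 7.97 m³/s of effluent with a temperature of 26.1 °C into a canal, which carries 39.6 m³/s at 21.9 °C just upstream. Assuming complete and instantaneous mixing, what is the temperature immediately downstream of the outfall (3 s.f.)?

22.6 °C

Flow-weighted mixing: C = (Q_r C_r + Q_w C_w)/(Q_r + Q_w)
= (39.6×21.9 + 7.97×26.1)/(39.6 + 7.97) = 1075/47.57 = 22.60 °C.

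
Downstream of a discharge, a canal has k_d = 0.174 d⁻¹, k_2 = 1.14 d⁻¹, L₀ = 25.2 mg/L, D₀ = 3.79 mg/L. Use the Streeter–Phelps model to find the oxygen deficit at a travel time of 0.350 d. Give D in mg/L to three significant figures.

D ≈ 3.77 mg/L

k_d L₀/(k_2−k_d) = 0.174×25.2/(1.14−0.174) = 4.385/0.9660 = 4.539 mg/L.
e^(−k_d t) = e^(−0.174×0.3500) = 0.9409; e^(−k_2 t) = e^(−1.14×0.3500) = 0.6710.
D = 4.539 × (0.9409 − 0.6710) + 3.79 × 0.6710 = 1.225 + 2.543 = 3.768 mg/L.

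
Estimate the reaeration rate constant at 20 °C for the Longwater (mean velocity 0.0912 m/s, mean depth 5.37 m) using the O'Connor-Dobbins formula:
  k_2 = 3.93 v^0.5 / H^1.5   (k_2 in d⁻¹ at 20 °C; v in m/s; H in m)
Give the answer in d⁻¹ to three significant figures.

k_2 ≈ 0.0954 d⁻¹

k_2 = 3.93 × 0.0912^0.5 / 5.37^1.5 = 3.93 × 0.3020 / 12.44 = 0.09537 d⁻¹.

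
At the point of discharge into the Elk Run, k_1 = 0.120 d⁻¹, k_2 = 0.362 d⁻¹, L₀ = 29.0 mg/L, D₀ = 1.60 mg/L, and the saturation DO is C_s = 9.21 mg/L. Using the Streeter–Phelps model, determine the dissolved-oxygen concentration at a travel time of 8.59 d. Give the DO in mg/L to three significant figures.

k_1 L₀/(k_2−k_1) = 0.120×29.0/(0.362−0.120) = 3.480/0.2420 = 14.38 mg/L.
e^(−k_1 t) = e^(−0.120×8.590) = 0.3567; e^(−k_2 t) = e^(−0.362×8.590) = 0.04462.
D = 14.38 × (0.3567 − 0.04462) + 1.60 × 0.04462 = 4.488 + 0.07139 = 4.559 mg/L.
DO = C_s − D = 9.21 − 4.559 = 4.651 mg/L.

DO ≈ 4.65 mg/L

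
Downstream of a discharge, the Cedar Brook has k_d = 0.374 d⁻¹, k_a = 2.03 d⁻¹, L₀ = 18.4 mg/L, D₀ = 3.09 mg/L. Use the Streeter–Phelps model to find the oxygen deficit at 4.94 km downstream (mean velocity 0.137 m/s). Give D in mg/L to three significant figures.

Travel time t = x/v = 4.94 km / (0.137 m/s) = 4940 m / 0.137 m/s = 36060 s = 0.4173 d.
k_d L₀/(k_a−k_d) = 0.374×18.4/(2.03−0.374) = 6.882/1.656 = 4.156 mg/L.
e^(−k_d t) = e^(−0.374×0.4173) = 0.8555; e^(−k_a t) = e^(−2.03×0.4173) = 0.4286.
D = 4.156 × (0.8555 − 0.4286) + 3.09 × 0.4286 = 1.774 + 1.324 = 3.098 mg/L.

D ≈ 3.10 mg/L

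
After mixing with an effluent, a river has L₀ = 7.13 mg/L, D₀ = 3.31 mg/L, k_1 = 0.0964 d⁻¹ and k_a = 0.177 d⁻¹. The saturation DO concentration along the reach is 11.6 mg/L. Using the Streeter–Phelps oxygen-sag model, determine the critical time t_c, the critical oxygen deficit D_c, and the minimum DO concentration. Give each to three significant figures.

With k_a/k_1 = 1.836 and 1 − D₀(k_a−k_1)/(k_1 L₀) = 0.6119,
t_c = ln(1.836 × 0.6119) / (0.177 − 0.0964) = ln(1.123) / 0.08060 = 0.1164/0.08060 = 1.444 d.
L(t_c) = L₀ e^(−k_1 t_c) = 7.13 × 0.8701 = 6.204 mg/L, and at the critical point k_a D_c = k_1 L, so D_c = (0.0964/0.177) × 6.204 = 3.379 mg/L.
Minimum DO = C_s − D_c = 11.6 − 3.379 = 8.221 mg/L.

t_c ≈ 1.44 d; D_c ≈ 3.38 mg/L; min DO ≈ 8.22 mg/L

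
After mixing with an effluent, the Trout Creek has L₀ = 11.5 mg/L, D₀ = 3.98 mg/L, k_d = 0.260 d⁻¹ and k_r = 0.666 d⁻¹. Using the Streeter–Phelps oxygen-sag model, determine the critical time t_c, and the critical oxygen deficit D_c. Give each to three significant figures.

With k_r/k_d = 2.562 and 1 − D₀(k_r−k_d)/(k_d L₀) = 0.4596,
t_c = ln(2.562 × 0.4596) / (0.666 − 0.260) = ln(1.177) / 0.4060 = 0.1631/0.4060 = 0.4018 d.
L(t_c) = L₀ e^(−k_d t_c) = 11.5 × 0.9008 = 10.36 mg/L, and at the critical point k_r D_c = k_d L, so D_c = (0.260/0.666) × 10.36 = 4.044 mg/L.

t_c ≈ 0.402 d; D_c ≈ 4.04 mg/L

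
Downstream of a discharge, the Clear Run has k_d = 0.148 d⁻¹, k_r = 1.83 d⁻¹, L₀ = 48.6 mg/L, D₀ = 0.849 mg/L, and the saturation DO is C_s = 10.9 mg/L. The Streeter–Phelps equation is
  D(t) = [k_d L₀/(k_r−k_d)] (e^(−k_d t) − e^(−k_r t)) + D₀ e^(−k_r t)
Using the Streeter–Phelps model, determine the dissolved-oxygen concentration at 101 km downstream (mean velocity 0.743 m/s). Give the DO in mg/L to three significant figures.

Travel time t = x/v = 101 km / (0.743 m/s) = 101000 m / 0.743 m/s = 135900 s = 1.573 d.
k_d L₀/(k_r−k_d) = 0.148×48.6/(1.83−0.148) = 7.193/1.682 = 4.276 mg/L.
e^(−k_d t) = e^(−0.148×1.573) = 0.7923; e^(−k_r t) = e^(−1.83×1.573) = 0.05618.
D = 4.276 × (0.7923 − 0.05618) + 0.849 × 0.05618 = 3.148 + 0.04770 = 3.195 mg/L.
DO = C_s − D = 10.9 − 3.195 = 7.705 mg/L.

DO ≈ 7.70 mg/L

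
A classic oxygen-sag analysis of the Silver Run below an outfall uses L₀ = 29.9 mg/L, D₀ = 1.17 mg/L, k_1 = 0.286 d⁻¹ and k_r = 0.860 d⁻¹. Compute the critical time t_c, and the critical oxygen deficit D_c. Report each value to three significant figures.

At the critical point dD/dt = 0, so k_1 L₀ e^(−k_1 t) = k_r D. Substituting D(t) from the Streeter–Phelps equation and solving for t gives
t_c = ln[(k_r/k_1)(1 − D₀(k_r−k_1)/(k_1 L₀))] / (k_r−k_1).
Here k_r−k_1 = 0.5740 d⁻¹ and 1 − D₀(k_r−k_1)/(k_1 L₀) = 1 − 1.17×0.5740/(0.286×29.9) = 0.9215, so
t_c = ln(3.007 × 0.9215) / 0.5740 = 1.019 / 0.5740 = 1.776 d.
L(t_c) = L₀ e^(−k_1 t_c) = 29.9 × 0.6018 = 17.99 mg/L, and at the critical point k_r D_c = k_1 L, so D_c = (0.286/0.860) × 17.99 = 5.984 mg/L.

t_c ≈ 1.78 d; D_c ≈ 5.98 mg/L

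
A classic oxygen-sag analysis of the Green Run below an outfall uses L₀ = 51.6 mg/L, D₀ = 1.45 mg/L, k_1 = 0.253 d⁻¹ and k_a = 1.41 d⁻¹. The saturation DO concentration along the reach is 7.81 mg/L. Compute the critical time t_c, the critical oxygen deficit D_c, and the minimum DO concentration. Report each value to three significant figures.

t_c ≈ 1.37 d; D_c ≈ 6.55 mg/L; min DO ≈ 1.26 mg/L

At the critical point dD/dt = 0, so k_1 L₀ e^(−k_1 t) = k_a D. Substituting D(t) from the Streeter–Phelps equation and solving for t gives
t_c = ln[(k_a/k_1)(1 − D₀(k_a−k_1)/(k_1 L₀))] / (k_a−k_1).
Here k_a−k_1 = 1.157 d⁻¹ and 1 − D₀(k_a−k_1)/(k_1 L₀) = 1 − 1.45×1.157/(0.253×51.6) = 0.8715, so
t_c = ln(5.573 × 0.8715) / 1.157 = 1.580 / 1.157 = 1.366 d.
D_c = (k_1/k_a) L₀ e^(−k_1 t_c) = (0.253/1.41) × 51.6 × e^(−0.253×1.366) = 0.1794 × 51.6 × 0.7078 = 6.553 mg/L.
Minimum DO = C_s − D_c = 7.81 − 6.553 = 1.257 mg/L.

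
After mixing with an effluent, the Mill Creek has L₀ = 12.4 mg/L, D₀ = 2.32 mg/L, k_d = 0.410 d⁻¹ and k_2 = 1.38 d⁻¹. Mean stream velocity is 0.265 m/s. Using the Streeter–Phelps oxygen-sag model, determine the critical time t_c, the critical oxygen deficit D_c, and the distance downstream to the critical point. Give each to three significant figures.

t_c ≈ 0.649 d; D_c ≈ 2.82 mg/L; x_c ≈ 14.9 km

t_c = [1/(k_2−k_d)] ln[(k_2/k_d)(1 − D₀(k_2−k_d)/(k_d L₀))]
= [1/(1.38−0.410)] ln[(1.38/0.410)(1 − 2.32×0.9700/(0.410×12.4))]
= (1/0.9700) ln[3.366 × 0.5574] = 1.031 × ln(1.876) = 1.031 × 0.6291 = 0.6486 d.
L(t_c) = L₀ e^(−k_d t_c) = 12.4 × 0.7665 = 9.505 mg/L, and at the critical point k_2 D_c = k_d L, so D_c = (0.410/1.38) × 9.505 = 2.824 mg/L.
x_c = v t_c = 0.265 m/s × 0.6486 d × 86400 s/d = 14850 m ≈ 14.9 km.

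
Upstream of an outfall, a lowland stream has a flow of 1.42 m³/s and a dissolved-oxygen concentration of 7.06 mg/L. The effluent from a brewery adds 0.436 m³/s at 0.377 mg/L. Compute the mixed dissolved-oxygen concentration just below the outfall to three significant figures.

Flow-weighted mixing: C = (Q_r C_r + Q_w C_w)/(Q_r + Q_w)
= (1.42×7.06 + 0.436×0.377)/(1.42 + 0.436) = 10.19/1.856 = 5.490 mg/L.

5.49 mg/L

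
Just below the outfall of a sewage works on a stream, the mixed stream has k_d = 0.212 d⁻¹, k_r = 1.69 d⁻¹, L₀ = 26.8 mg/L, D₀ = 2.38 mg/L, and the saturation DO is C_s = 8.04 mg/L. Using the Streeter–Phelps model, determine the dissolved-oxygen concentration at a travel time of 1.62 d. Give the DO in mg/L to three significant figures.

DO ≈ 5.41 mg/L

k_d L₀/(k_r−k_d) = 0.212×26.8/(1.69−0.212) = 5.682/1.478 = 3.844 mg/L.
e^(−k_d t) = e^(−0.212×1.620) = 0.7093; e^(−k_r t) = e^(−1.69×1.620) = 0.06471.
D = 3.844 × (0.7093 − 0.06471) + 2.38 × 0.06471 = 2.478 + 0.1540 = 2.632 mg/L.
DO = C_s − D = 8.04 − 2.632 = 5.408 mg/L.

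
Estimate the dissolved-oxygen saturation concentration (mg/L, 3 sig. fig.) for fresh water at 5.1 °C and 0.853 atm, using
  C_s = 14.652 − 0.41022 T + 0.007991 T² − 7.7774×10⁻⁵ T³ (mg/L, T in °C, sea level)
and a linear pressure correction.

C_s ≈ 10.9 mg/L

At sea level: C_s = 14.652 − 0.41022×5.1 + 0.007991×5.1² − 7.7774×10⁻⁵×5.1³ = 12.76 mg/L.
Pressure correction: C_s' = 12.76 × 0.853 = 10.88 mg/L.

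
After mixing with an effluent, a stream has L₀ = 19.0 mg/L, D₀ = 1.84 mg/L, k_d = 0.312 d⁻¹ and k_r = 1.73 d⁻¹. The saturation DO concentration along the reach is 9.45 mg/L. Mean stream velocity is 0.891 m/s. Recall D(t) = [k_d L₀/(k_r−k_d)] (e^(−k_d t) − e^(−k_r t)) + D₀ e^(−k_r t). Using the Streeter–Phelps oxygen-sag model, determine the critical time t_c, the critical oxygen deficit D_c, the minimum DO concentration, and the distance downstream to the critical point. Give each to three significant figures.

t_c ≈ 0.799 d; D_c ≈ 2.67 mg/L; min DO ≈ 6.78 mg/L; x_c ≈ 61.5 km

With k_r/k_d = 5.545 and 1 − D₀(k_r−k_d)/(k_d L₀) = 0.5599,
t_c = ln(5.545 × 0.5599) / (1.73 − 0.312) = ln(3.104) / 1.418 = 1.133/1.418 = 0.7989 d.
D_c = (k_d/k_r) L₀ e^(−k_d t_c) = (0.312/1.73) × 19.0 × e^(−0.312×0.7989) = 0.1803 × 19.0 × 0.7794 = 2.671 mg/L.
Minimum DO = C_s − D_c = 9.45 − 2.671 = 6.779 mg/L.
x_c = v t_c = 0.891 m/s × 0.7989 d × 86400 s/d = 61500 m ≈ 61.5 km.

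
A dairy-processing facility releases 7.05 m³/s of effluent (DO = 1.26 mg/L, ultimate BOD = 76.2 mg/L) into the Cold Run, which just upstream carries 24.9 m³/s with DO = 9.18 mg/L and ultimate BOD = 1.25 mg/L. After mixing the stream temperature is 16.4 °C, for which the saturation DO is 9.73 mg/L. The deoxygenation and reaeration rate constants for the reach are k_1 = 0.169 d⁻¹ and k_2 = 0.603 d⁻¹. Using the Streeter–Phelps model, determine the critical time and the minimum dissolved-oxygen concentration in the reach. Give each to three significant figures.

t_c ≈ 2.00 d; minimum DO ≈ 6.18 mg/L

Mixed DO = (24.9×9.18 + 7.05×1.26)/(24.9+7.05) = 237.5/31.95 = 7.432 mg/L.
Mixed L₀ = (24.9×1.25 + 7.05×76.2)/(31.95) = 568.3/31.95 = 17.79 mg/L.
Initial deficit D₀ = C_s − DO₀ = 9.73 − 7.432 = 2.298 mg/L.
t_c = (1/0.4340) ln[(0.603/0.169)(1 − 2.298×0.4340/(0.169×17.79))] = 2.304 × ln(2.385) = 2.002 d.
D_c = (0.169/0.603) × 17.79 × e^(−0.169×2.002) = 0.2803 × 17.79 × 0.7129 = 3.554 mg/L.
Minimum DO = 9.73 − 3.554 = 6.176 mg/L.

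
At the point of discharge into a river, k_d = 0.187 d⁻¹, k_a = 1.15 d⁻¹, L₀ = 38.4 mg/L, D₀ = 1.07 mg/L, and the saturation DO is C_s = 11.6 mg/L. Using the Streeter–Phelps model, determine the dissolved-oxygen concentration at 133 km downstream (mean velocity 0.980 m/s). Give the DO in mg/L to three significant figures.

DO ≈ 7.09 mg/L

Travel time t = x/v = 133 km / (0.980 m/s) = 133000 m / 0.980 m/s = 135700 s = 1.571 d.
k_d L₀/(k_a−k_d) = 0.187×38.4/(1.15−0.187) = 7.181/0.9630 = 7.457 mg/L.
e^(−k_d t) = e^(−0.187×1.571) = 0.7455; e^(−k_a t) = e^(−1.15×1.571) = 0.1642.
D = 7.457 × (0.7455 − 0.1642) + 1.07 × 0.1642 = 4.334 + 0.1757 = 4.510 mg/L.
DO = C_s − D = 11.6 − 4.510 = 7.090 mg/L.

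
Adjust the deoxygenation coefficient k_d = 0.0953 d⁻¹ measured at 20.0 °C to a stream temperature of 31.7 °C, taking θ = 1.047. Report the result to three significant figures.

k_d ≈ 0.163 d⁻¹

k_d(T₂) = k_d(T₁) · θ^(T₂−T₁) = 0.0953 × 1.047^(31.7−20.0)
= 0.0953 × 1.047^11.7 = 0.0953 × 1.711 = 0.1631 d⁻¹.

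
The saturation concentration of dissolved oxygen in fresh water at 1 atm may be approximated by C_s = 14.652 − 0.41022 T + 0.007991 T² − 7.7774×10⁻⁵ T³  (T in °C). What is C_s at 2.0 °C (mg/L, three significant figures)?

C_s = 14.652 − 0.41022×2.0 + 0.007991×2.0² − 7.7774×10⁻⁵×2.0³ = 13.86 mg/L.

C_s ≈ 13.9 mg/L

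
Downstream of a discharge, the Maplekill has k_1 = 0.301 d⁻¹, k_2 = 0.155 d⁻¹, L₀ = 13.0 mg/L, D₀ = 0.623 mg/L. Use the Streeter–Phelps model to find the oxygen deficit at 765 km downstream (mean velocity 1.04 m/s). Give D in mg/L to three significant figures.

Travel time t = x/v = 765 km / (1.04 m/s) = 765000 m / 1.04 m/s = 735600 s = 8.514 d.
k_1 L₀/(k_2−k_1) = 0.301×13.0/(0.155−0.301) = 3.913/-0.1460 = -26.80 mg/L.
e^(−k_1 t) = e^(−0.301×8.514) = 0.07710; e^(−k_2 t) = e^(−0.155×8.514) = 0.2672.
D = -26.80 × (0.07710 − 0.2672) + 0.623 × 0.2672 = 5.096 + 0.1665 = 5.262 mg/L.

D ≈ 5.26 mg/L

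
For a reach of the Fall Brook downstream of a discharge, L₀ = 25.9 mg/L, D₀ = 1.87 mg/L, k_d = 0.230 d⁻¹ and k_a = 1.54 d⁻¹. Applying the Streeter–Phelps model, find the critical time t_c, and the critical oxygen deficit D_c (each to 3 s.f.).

t_c ≈ 1.05 d; D_c ≈ 3.04 mg/L

t_c = [1/(k_a−k_d)] ln[(k_a/k_d)(1 − D₀(k_a−k_d)/(k_d L₀))]
= [1/(1.54−0.230)] ln[(1.54/0.230)(1 − 1.87×1.310/(0.230×25.9))]
= (1/1.310) ln[6.696 × 0.5888] = 0.7634 × ln(3.942) = 0.7634 × 1.372 = 1.047 d.
L(t_c) = L₀ e^(−k_d t_c) = 25.9 × 0.7860 = 20.36 mg/L, and at the critical point k_a D_c = k_d L, so D_c = (0.230/1.54) × 20.36 = 3.040 mg/L.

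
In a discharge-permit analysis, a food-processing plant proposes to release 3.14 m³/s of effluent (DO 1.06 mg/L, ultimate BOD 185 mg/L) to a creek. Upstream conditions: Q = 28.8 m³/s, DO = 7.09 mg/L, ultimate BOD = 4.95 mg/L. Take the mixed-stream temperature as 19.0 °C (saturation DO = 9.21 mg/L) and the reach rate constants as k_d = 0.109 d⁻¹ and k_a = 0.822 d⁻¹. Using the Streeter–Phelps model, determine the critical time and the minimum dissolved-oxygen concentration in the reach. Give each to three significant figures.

Mixed DO = (28.8×7.09 + 3.14×1.06)/(28.8+3.14) = 207.5/31.94 = 6.497 mg/L.
Mixed L₀ = (28.8×4.95 + 3.14×185)/(31.94) = 723.5/31.94 = 22.65 mg/L.
Initial deficit D₀ = C_s − DO₀ = 9.21 − 6.497 = 2.713 mg/L.
t_c = (1/0.7130) ln[(0.822/0.109)(1 − 2.713×0.7130/(0.109×22.65))] = 1.403 × ln(1.633) = 0.6880 d.
D_c = (0.109/0.822) × 22.65 × e^(−0.109×0.6880) = 0.1326 × 22.65 × 0.9278 = 2.787 mg/L.
Minimum DO = 9.21 − 2.787 = 6.423 mg/L.

t_c ≈ 0.688 d; minimum DO ≈ 6.42 mg/L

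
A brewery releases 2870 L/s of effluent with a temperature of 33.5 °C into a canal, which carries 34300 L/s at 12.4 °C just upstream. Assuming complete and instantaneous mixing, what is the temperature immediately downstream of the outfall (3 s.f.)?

Flow-weighted mixing: C = (Q_r C_r + Q_w C_w)/(Q_r + Q_w)
= (34300×12.4 + 2870×33.5)/(34300 + 2870) = 521500/37170 = 14.03 °C.

14.0 °C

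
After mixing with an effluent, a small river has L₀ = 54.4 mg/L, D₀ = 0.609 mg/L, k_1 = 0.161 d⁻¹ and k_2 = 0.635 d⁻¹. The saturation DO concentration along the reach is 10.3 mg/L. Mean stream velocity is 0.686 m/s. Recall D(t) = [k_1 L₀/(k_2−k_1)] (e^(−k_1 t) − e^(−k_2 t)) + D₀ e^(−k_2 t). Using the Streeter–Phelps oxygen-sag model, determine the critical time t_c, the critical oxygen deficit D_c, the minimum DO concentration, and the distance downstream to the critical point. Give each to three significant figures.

t_c ≈ 2.82 d; D_c ≈ 8.75 mg/L; min DO ≈ 1.55 mg/L; x_c ≈ 167 km

At the critical point dD/dt = 0, so k_1 L₀ e^(−k_1 t) = k_2 D. Substituting D(t) from the Streeter–Phelps equation and solving for t gives
t_c = ln[(k_2/k_1)(1 − D₀(k_2−k_1)/(k_1 L₀))] / (k_2−k_1).
Here k_2−k_1 = 0.4740 d⁻¹ and 1 − D₀(k_2−k_1)/(k_1 L₀) = 1 − 0.609×0.4740/(0.161×54.4) = 0.9670, so
t_c = ln(3.944 × 0.9670) / 0.4740 = 1.339 / 0.4740 = 2.824 d.
L(t_c) = L₀ e^(−k_1 t_c) = 54.4 × 0.6346 = 34.52 mg/L, and at the critical point k_2 D_c = k_1 L, so D_c = (0.161/0.635) × 34.52 = 8.753 mg/L.
Minimum DO = C_s − D_c = 10.3 − 8.753 = 1.547 mg/L.
x_c = v t_c = 0.686 m/s × 2.824 d × 86400 s/d = 167400 m ≈ 167 km.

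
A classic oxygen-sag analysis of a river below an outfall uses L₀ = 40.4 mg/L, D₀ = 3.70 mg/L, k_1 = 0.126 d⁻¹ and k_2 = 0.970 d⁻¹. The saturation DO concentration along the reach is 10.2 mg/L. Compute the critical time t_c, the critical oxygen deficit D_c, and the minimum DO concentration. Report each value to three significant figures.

t_c ≈ 1.29 d; D_c ≈ 4.46 mg/L; min DO ≈ 5.74 mg/L

With k_2/k_1 = 7.698 and 1 − D₀(k_2−k_1)/(k_1 L₀) = 0.3865,
t_c = ln(7.698 × 0.3865) / (0.970 − 0.126) = ln(2.976) / 0.8440 = 1.090/0.8440 = 1.292 d.
L(t_c) = L₀ e^(−k_1 t_c) = 40.4 × 0.8498 = 34.33 mg/L, and at the critical point k_2 D_c = k_1 L, so D_c = (0.126/0.970) × 34.33 = 4.459 mg/L.
Minimum DO = C_s − D_c = 10.2 − 4.459 = 5.741 mg/L.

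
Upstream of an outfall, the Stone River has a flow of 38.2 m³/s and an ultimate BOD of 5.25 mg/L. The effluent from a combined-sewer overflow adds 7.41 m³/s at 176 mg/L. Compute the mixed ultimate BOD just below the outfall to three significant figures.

33.0 mg/L

Flow-weighted mixing: C = (Q_r C_r + Q_w C_w)/(Q_r + Q_w)
= (38.2×5.25 + 7.41×176)/(38.2 + 7.41) = 1505/45.61 = 32.99 mg/L.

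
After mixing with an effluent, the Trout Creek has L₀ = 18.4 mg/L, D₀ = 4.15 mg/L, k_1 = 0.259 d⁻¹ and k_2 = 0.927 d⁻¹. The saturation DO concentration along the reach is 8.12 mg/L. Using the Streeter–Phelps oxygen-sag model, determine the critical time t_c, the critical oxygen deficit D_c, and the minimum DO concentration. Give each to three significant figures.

t_c ≈ 0.604 d; D_c ≈ 4.40 mg/L; min DO ≈ 3.72 mg/L

With k_2/k_1 = 3.579 and 1 − D₀(k_2−k_1)/(k_1 L₀) = 0.4183,
t_c = ln(3.579 × 0.4183) / (0.927 − 0.259) = ln(1.497) / 0.6680 = 0.4035/0.6680 = 0.6041 d.
D_c = (k_1/k_2) L₀ e^(−k_1 t_c) = (0.259/0.927) × 18.4 × e^(−0.259×0.6041) = 0.2794 × 18.4 × 0.8552 = 4.396 mg/L.
Minimum DO = C_s − D_c = 8.12 − 4.396 = 3.724 mg/L.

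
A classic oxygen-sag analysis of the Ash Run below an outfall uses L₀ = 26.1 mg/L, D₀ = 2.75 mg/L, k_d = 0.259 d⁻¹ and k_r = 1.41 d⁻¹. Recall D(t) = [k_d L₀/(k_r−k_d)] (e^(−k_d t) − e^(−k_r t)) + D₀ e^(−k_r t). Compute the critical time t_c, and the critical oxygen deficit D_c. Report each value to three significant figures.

With k_r/k_d = 5.444 and 1 − D₀(k_r−k_d)/(k_d L₀) = 0.5318,
t_c = ln(5.444 × 0.5318) / (1.41 − 0.259) = ln(2.895) / 1.151 = 1.063/1.151 = 0.9235 d.
D_c = (k_d/k_r) L₀ e^(−k_d t_c) = (0.259/1.41) × 26.1 × e^(−0.259×0.9235) = 0.1837 × 26.1 × 0.7873 = 3.774 mg/L.

t_c ≈ 0.924 d; D_c ≈ 3.77 mg/L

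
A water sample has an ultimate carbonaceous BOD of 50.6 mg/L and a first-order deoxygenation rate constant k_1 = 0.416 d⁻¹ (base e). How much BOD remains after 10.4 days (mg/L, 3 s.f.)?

L ≈ 0.669 mg/L

L_t = L₀ e^(−k_1 t) = 50.6 × e^(−0.416×10.4) = 50.6 × 0.01322 = 0.6687 mg/L.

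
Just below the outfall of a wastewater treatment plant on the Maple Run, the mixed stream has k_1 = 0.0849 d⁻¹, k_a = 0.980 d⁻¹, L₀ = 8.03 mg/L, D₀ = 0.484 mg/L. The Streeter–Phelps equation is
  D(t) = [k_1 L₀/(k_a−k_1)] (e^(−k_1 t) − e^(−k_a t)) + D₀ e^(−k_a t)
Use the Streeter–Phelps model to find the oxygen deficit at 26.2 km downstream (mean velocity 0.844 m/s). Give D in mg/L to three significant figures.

Travel time t = x/v = 26.2 km / (0.844 m/s) = 26200 m / 0.844 m/s = 31040 s = 0.3593 d.
k_1 L₀/(k_a−k_1) = 0.0849×8.03/(0.980−0.0849) = 0.6817/0.8951 = 0.7616 mg/L.
e^(−k_1 t) = e^(−0.0849×0.3593) = 0.9700; e^(−k_a t) = e^(−0.980×0.3593) = 0.7032.
D = 0.7616 × (0.9700 − 0.7032) + 0.484 × 0.7032 = 0.2032 + 0.3404 = 0.5435 mg/L.

D ≈ 0.544 mg/L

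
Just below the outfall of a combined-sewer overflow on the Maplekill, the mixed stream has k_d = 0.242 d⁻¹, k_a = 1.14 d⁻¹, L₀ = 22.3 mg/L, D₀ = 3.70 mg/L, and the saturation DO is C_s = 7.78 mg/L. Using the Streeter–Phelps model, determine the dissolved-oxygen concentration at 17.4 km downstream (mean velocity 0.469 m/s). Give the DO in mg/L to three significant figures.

DO ≈ 3.78 mg/L

Travel time t = x/v = 17.4 km / (0.469 m/s) = 17400 m / 0.469 m/s = 37100 s = 0.4294 d.
k_d L₀/(k_a−k_d) = 0.242×22.3/(1.14−0.242) = 5.397/0.8980 = 6.010 mg/L.
e^(−k_d t) = e^(−0.242×0.4294) = 0.9013; e^(−k_a t) = e^(−1.14×0.4294) = 0.6129.
D = 6.010 × (0.9013 − 0.6129) + 3.70 × 0.6129 = 1.733 + 2.268 = 4.001 mg/L.
DO = C_s − D = 7.78 − 4.001 = 3.779 mg/L.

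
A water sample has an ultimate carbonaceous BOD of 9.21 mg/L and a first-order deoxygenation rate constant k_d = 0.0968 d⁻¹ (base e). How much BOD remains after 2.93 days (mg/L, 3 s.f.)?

L ≈ 6.94 mg/L

L_t = L₀ e^(−k_d t) = 9.21 × e^(−0.0968×2.93) = 9.21 × 0.7530 = 6.936 mg/L.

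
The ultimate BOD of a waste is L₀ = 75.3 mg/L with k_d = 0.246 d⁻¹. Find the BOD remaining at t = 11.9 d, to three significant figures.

L_t = L₀ e^(−k_d t) = 75.3 × e^(−0.246×11.9) = 75.3 × 0.05354 = 4.031 mg/L.

L ≈ 4.03 mg/L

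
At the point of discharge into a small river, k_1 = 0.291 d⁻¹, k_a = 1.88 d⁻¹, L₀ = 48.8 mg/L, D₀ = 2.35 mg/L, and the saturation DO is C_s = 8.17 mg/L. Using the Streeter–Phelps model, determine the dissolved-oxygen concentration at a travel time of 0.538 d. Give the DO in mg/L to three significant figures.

DO ≈ 2.92 mg/L

k_1 L₀/(k_a−k_1) = 0.291×48.8/(1.88−0.291) = 14.20/1.589 = 8.937 mg/L.
e^(−k_1 t) = e^(−0.291×0.5380) = 0.8551; e^(−k_a t) = e^(−1.88×0.5380) = 0.3637.
D = 8.937 × (0.8551 − 0.3637) + 2.35 × 0.3637 = 4.391 + 0.8547 = 5.246 mg/L.
DO = C_s − D = 8.17 − 5.246 = 2.924 mg/L.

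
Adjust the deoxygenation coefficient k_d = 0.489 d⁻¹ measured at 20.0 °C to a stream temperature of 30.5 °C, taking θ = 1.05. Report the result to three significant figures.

k_d ≈ 0.816 d⁻¹

k_d(T₂) = k_d(T₁) · θ^(T₂−T₁) = 0.489 × 1.05^(30.5−20.0)
= 0.489 × 1.05^10.5 = 0.489 × 1.669 = 0.8162 d⁻¹.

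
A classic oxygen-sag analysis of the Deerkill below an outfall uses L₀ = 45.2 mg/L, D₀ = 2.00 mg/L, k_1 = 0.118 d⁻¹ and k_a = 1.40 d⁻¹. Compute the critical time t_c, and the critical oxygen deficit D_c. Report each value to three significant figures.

At the critical point dD/dt = 0, so k_1 L₀ e^(−k_1 t) = k_a D. Substituting D(t) from the Streeter–Phelps equation and solving for t gives
t_c = ln[(k_a/k_1)(1 − D₀(k_a−k_1)/(k_1 L₀))] / (k_a−k_1).
Here k_a−k_1 = 1.282 d⁻¹ and 1 − D₀(k_a−k_1)/(k_1 L₀) = 1 − 2.00×1.282/(0.118×45.2) = 0.5193, so
t_c = ln(11.86 × 0.5193) / 1.282 = 1.818 / 1.282 = 1.418 d.
D_c = (k_1/k_a) L₀ e^(−k_1 t_c) = (0.118/1.40) × 45.2 × e^(−0.118×1.418) = 0.08429 × 45.2 × 0.8459 = 3.223 mg/L.

t_c ≈ 1.42 d; D_c ≈ 3.22 mg/L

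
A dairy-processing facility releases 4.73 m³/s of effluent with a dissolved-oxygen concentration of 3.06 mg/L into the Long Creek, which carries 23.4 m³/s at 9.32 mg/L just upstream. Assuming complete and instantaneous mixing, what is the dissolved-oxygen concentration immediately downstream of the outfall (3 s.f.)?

8.27 mg/L

Flow-weighted mixing: C = (Q_r C_r + Q_w C_w)/(Q_r + Q_w)
= (23.4×9.32 + 4.73×3.06)/(23.4 + 4.73) = 232.6/28.13 = 8.267 mg/L.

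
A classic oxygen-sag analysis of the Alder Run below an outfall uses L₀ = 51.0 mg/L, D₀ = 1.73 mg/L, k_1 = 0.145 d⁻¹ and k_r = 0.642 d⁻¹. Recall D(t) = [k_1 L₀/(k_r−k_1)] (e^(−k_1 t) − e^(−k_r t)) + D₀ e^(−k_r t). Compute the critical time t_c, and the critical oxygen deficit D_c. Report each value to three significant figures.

With k_r/k_1 = 4.428 and 1 − D₀(k_r−k_1)/(k_1 L₀) = 0.8837,
t_c = ln(4.428 × 0.8837) / (0.642 − 0.145) = ln(3.913) / 0.4970 = 1.364/0.4970 = 2.745 d.
D_c = (k_1/k_r) L₀ e^(−k_1 t_c) = (0.145/0.642) × 51.0 × e^(−0.145×2.745) = 0.2259 × 51.0 × 0.6716 = 7.737 mg/L.

t_c ≈ 2.74 d; D_c ≈ 7.74 mg/L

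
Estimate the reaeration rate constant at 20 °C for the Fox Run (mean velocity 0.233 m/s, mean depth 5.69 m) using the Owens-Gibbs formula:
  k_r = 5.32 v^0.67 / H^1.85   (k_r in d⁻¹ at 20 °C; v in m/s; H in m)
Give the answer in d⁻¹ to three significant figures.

k_r = 5.32 × 0.233^0.67 / 5.69^1.85 = 5.32 × 0.3768 / 24.94 = 0.08037 d⁻¹.

k_r ≈ 0.0804 d⁻¹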